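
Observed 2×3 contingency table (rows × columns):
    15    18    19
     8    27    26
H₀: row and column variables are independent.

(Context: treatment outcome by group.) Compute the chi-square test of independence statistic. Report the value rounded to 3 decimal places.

test statistic = 4.330

Row totals [52, 61], col totals [23, 45, 45], n=113
χ² = (15−10.58)²/10.58 + (18−20.71)²/20.71 + (19−20.71)²/20.71 + (8−12.42)²/12.42 + (27−24.29)²/24.29 + (26−24.29)²/24.29 = 4.3300
df = 2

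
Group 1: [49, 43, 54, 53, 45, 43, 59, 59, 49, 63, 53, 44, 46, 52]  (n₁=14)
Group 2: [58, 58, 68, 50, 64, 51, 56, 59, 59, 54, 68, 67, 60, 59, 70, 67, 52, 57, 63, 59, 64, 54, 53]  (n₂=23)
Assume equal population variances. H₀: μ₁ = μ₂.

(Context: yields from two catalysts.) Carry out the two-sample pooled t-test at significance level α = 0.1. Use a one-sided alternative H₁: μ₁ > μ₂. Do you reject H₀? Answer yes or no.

x̄₁=50.857, s₁=6.419, n₁=14
x̄₂=59.565, s₂=5.899, n₂=23
s_p² = [13·6.419² + 22·5.899²]/35 = 37.1819
SE = √(s_p²·(1/14+1/23)) = 2.0670
t = (50.857−59.565)/2.0670 = -4.2129
df = 35
p-value (one-sided, H₁ greater) = 0.99992
At α=0.1: p ≥ α → fail to reject H₀

reject H₀: no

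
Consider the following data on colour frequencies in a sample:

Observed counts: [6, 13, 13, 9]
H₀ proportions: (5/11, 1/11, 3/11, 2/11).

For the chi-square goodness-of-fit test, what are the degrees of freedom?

df = k − 1 = 4 − 1 = 3

degrees of freedom = 3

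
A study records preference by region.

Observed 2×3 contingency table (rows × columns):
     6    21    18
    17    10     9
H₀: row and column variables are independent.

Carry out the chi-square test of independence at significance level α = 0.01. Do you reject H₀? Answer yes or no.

reject H₀: yes

Row totals [45, 36], col totals [23, 31, 27], n=81
χ² = (6−12.78)²/12.78 + (21−17.22)²/17.22 + (18−15.00)²/15.00 + (17−10.22)²/10.22 + (10−13.78)²/13.78 + (9−12.00)²/12.00 = 11.3036
df = 2
p-value (upper-tail) = 0.00351
At α=0.01: p < α → reject H₀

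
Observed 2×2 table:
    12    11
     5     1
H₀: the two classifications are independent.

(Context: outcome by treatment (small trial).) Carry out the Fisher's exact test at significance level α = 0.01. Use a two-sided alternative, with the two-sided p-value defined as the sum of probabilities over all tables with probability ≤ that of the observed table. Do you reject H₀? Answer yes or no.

reject H₀: no

Margins: r₁=23, r₂=6, c₁=17, c₂=12, n=29
p_obs = C(23,12)·C(6,5)/C(29,17); sum pmf over tables with pmf ≤ p_obs
p-value (two-sided) = 0.35439
At α=0.01: p ≥ α → fail to reject H₀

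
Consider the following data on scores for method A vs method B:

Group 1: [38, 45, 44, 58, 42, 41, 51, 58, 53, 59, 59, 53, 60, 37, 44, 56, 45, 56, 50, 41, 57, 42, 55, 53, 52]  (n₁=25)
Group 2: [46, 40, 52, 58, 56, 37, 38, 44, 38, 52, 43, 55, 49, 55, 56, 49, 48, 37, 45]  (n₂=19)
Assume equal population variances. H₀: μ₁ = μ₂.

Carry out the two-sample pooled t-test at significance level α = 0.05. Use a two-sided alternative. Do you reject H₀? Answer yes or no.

x̄₁=49.960, s₁=7.340, n₁=25
x̄₂=47.263, s₂=7.109, n₂=19
s_p² = [24·7.340² + 18·7.109²]/42 = 52.4439
SE = √(s_p²·(1/25+1/19)) = 2.2041
t = (49.960−47.263)/2.2041 = 1.2236
df = 42
p-value (two-sided) = 0.22794
At α=0.05: p ≥ α → fail to reject H₀

reject H₀: no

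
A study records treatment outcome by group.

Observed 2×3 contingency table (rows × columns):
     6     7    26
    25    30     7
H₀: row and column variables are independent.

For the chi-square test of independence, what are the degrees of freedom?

degrees of freedom = 2

df = (r−1)(c−1) = (2−1)·(3−1) = 2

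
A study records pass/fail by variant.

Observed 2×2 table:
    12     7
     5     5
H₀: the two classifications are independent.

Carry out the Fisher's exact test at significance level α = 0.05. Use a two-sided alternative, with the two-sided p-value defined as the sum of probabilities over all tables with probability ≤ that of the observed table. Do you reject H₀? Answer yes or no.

reject H₀: no

Margins: r₁=19, r₂=10, c₁=17, c₂=12, n=29
p_obs = C(19,12)·C(10,5)/C(29,17); sum pmf over tables with pmf ≤ p_obs
p-value (two-sided) = 0.69415
At α=0.05: p ≥ α → fail to reject H₀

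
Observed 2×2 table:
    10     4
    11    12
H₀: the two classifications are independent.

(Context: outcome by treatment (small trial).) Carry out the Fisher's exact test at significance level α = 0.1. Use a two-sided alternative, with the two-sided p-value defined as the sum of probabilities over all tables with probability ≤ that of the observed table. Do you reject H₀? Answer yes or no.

Margins: r₁=14, r₂=23, c₁=21, c₂=16, n=37
p_obs = C(14,10)·C(23,11)/C(37,21); sum pmf over tables with pmf ≤ p_obs
p-value (two-sided) = 0.19077
At α=0.1: p ≥ α → fail to reject H₀

reject H₀: no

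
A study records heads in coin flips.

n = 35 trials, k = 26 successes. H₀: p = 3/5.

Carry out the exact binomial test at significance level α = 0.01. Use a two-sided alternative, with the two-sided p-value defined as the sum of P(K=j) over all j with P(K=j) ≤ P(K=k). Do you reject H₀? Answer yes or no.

Exact binomial: n=35, k=26, p₀=3/5=0.6000
P(X=j) = C(n,j)·p₀^j·(1−p₀)^(n−j); p = Σ P(X=j) over j with P(X=j) ≤ P(X=26)
p-value (two-sided) = 0.11906
At α=0.01: p ≥ α → fail to reject H₀

reject H₀: no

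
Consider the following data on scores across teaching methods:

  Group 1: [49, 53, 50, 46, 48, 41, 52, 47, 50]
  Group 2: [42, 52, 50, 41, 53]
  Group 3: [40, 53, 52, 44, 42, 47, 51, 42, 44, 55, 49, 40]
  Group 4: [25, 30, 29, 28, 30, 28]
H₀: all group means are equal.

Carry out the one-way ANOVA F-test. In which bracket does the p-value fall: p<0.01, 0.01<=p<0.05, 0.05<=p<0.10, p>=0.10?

Group means [48.44, 47.60, 46.58, 28.33], grand mean 43.844
SSB = Σnᵢ(x̄ᵢ−x̄)² = 1794.547; SSW = ΣΣ(x−x̄ᵢ)² = 557.672
MSB = 1794.547/3 = 598.1822; MSW = 557.672/28 = 19.9169
F = MSB/MSW = 30.0340
df = (3, 28)
p-value (upper-tail) = 0.00000
→ bracket: p<0.01

p-value bracket: p<0.01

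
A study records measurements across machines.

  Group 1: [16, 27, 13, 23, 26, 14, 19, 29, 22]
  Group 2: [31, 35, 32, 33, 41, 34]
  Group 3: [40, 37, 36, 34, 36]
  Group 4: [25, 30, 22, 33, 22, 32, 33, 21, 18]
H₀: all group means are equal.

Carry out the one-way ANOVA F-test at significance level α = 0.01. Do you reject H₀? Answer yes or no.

Group means [21.00, 34.33, 36.60, 26.22], grand mean 28.069
SSB = Σnᵢ(x̄ᵢ−x̄)² = 1079.773; SSW = ΣΣ(x−x̄ᵢ)² = 626.089
MSB = 1079.773/3 = 359.9244; MSW = 626.089/25 = 25.0436
F = MSB/MSW = 14.3719
df = (3, 25)
p-value (upper-tail) = 0.00001
At α=0.01: p < α → reject H₀

reject H₀: yes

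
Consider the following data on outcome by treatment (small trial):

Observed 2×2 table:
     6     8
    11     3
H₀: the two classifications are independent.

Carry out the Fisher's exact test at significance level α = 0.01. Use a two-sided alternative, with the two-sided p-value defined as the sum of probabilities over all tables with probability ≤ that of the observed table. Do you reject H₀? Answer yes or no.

reject H₀: no

Margins: r₁=14, r₂=14, c₁=17, c₂=11, n=28
p_obs = C(14,6)·C(14,11)/C(28,17); sum pmf over tables with pmf ≤ p_obs
p-value (two-sided) = 0.12011
At α=0.01: p ≥ α → fail to reject H₀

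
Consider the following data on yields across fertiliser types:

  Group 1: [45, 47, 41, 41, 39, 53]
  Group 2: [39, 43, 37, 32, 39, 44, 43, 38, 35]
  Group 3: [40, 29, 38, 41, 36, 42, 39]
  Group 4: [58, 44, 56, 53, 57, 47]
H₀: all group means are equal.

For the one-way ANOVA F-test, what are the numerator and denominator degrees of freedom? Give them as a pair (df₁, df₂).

k = 4 groups, N = 28 total
df = (k−1, N−k) = (4−1, 28−4) = (3, 24)

degrees of freedom = [3, 24]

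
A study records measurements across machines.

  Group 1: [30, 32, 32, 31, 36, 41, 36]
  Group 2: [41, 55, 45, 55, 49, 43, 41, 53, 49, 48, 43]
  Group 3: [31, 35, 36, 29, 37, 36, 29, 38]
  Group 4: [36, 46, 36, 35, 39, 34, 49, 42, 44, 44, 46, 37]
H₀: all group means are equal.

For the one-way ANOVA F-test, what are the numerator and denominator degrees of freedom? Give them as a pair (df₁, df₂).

k = 4 groups, N = 38 total
df = (k−1, N−k) = (4−1, 38−4) = (3, 34)

degrees of freedom = [3, 34]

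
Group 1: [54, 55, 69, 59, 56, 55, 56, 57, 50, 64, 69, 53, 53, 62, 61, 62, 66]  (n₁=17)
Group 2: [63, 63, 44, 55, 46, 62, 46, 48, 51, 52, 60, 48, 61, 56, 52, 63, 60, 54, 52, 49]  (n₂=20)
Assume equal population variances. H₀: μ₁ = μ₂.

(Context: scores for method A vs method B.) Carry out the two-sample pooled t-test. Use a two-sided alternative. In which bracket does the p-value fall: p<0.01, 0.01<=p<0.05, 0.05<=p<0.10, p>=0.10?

x̄₁=58.882, s₁=5.743, n₁=17
x̄₂=54.250, s₂=6.398, n₂=20
s_p² = [16·5.743² + 19·6.398²]/35 = 37.3004
SE = √(s_p²·(1/17+1/20)) = 2.0147
t = (58.882−54.250)/2.0147 = 2.2992
df = 35
p-value (two-sided) = 0.02758
→ bracket: 0.01<=p<0.05

p-value bracket: 0.01<=p<0.05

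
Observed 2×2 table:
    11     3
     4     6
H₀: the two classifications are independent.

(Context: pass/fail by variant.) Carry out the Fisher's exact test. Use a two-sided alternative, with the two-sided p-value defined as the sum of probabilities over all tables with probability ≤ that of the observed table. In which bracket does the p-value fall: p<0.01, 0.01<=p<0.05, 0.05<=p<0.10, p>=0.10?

Margins: r₁=14, r₂=10, c₁=15, c₂=9, n=24
p_obs = C(14,11)·C(10,4)/C(24,15); sum pmf over tables with pmf ≤ p_obs
p-value (two-sided) = 0.09180
→ bracket: 0.05<=p<0.10

p-value bracket: 0.05<=p<0.10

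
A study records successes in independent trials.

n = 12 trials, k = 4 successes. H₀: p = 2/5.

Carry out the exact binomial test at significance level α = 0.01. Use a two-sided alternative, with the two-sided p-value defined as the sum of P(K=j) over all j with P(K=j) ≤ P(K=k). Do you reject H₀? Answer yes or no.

reject H₀: no

Exact binomial: n=12, k=4, p₀=2/5=0.4000
P(X=j) = C(n,j)·p₀^j·(1−p₀)^(n−j); p = Σ P(X=j) over j with P(X=j) ≤ P(X=4)
p-value (two-sided) = 0.77297
At α=0.01: p ≥ α → fail to reject H₀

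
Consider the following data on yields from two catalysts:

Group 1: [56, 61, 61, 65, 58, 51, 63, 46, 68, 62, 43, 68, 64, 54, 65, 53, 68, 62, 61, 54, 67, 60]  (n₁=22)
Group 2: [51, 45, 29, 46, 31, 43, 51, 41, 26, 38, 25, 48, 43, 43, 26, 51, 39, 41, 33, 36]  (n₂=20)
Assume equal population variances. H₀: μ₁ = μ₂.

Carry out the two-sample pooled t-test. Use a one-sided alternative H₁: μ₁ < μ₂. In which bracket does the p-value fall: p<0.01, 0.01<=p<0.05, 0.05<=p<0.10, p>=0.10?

p-value bracket: p>=0.10

x̄₁=59.545, s₁=7.002, n₁=22
x̄₂=39.300, s₂=8.572, n₂=20
s_p² = [21·7.002² + 19·8.572²]/40 = 60.6414
SE = √(s_p²·(1/22+1/20)) = 2.4059
t = (59.545−39.300)/2.4059 = 8.4148
df = 40
p-value (one-sided, H₁ less) = 1.00000
→ bracket: p>=0.10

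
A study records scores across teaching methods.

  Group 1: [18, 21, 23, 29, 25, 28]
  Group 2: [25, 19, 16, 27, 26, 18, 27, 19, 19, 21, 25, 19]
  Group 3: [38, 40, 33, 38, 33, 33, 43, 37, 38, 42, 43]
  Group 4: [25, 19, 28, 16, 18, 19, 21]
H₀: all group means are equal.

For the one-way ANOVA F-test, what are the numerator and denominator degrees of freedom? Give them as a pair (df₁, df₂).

k = 4 groups, N = 36 total
df = (k−1, N−k) = (4−1, 36−4) = (3, 32)

degrees of freedom = [3, 32]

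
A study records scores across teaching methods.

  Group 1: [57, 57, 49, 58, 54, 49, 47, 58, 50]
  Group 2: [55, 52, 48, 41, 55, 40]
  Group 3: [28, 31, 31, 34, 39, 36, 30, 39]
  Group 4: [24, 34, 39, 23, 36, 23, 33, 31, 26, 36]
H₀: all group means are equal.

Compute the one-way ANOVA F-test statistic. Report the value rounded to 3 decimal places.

test statistic = 37.474

Group means [53.22, 48.50, 33.50, 30.50], grand mean 40.697
SSB = Σnᵢ(x̄ᵢ−x̄)² = 3231.414; SSW = ΣΣ(x−x̄ᵢ)² = 833.556
MSB = 3231.414/3 = 1077.1380; MSW = 833.556/29 = 28.7433
F = MSB/MSW = 37.4744
df = (3, 29)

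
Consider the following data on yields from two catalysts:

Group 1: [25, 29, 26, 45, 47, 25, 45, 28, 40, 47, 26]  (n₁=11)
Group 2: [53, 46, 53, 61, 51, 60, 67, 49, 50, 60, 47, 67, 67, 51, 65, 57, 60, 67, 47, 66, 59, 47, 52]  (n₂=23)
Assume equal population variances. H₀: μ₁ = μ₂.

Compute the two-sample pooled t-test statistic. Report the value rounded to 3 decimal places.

x̄₁=34.818, s₁=9.796, n₁=11
x̄₂=56.609, s₂=7.542, n₂=23
s_p² = [10·9.796² + 22·7.542²]/32 = 69.0973
SE = √(s_p²·(1/11+1/23)) = 3.0473
t = (34.818−56.609)/3.0473 = -7.1508
df = 32

test statistic = -7.151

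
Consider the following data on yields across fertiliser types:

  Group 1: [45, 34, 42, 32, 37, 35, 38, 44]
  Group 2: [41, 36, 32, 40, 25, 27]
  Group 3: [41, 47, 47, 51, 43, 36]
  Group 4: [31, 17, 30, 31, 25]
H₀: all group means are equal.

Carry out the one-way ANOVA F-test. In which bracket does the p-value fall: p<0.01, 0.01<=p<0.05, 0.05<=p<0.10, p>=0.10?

p-value bracket: p<0.01

Group means [38.38, 33.50, 44.17, 26.80], grand mean 36.280
SSB = Σnᵢ(x̄ᵢ−x̄)² = 904.032; SSW = ΣΣ(x−x̄ᵢ)² = 669.008
MSB = 904.032/3 = 301.3439; MSW = 669.008/21 = 31.8575
F = MSB/MSW = 9.4591
df = (3, 21)
p-value (upper-tail) = 0.00037
→ bracket: p<0.01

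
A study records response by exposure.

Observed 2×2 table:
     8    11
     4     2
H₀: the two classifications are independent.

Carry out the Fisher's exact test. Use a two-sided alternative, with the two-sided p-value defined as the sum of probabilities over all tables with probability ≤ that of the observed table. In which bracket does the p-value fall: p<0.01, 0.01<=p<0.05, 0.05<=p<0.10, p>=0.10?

Margins: r₁=19, r₂=6, c₁=12, c₂=13, n=25
p_obs = C(19,8)·C(6,4)/C(25,12); sum pmf over tables with pmf ≤ p_obs
p-value (two-sided) = 0.37826
→ bracket: p>=0.10

p-value bracket: p>=0.10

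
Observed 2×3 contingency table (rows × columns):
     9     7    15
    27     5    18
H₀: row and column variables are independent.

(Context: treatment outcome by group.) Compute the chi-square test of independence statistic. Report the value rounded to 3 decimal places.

Row totals [31, 50], col totals [36, 12, 33], n=81
χ² = (9−13.78)²/13.78 + (7−4.59)²/4.59 + (15−12.63)²/12.63 + (27−22.22)²/22.22 + (5−7.41)²/7.41 + (18−20.37)²/20.37 = 5.4491
df = 2

test statistic = 5.449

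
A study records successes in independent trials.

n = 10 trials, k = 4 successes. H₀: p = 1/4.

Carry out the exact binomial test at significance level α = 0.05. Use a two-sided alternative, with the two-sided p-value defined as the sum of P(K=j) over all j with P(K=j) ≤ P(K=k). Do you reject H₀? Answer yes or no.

reject H₀: no

Exact binomial: n=10, k=4, p₀=1/4=0.2500
P(X=j) = C(n,j)·p₀^j·(1−p₀)^(n−j); p = Σ P(X=j) over j with P(X=j) ≤ P(X=4)
p-value (two-sided) = 0.28044
At α=0.05: p ≥ α → fail to reject H₀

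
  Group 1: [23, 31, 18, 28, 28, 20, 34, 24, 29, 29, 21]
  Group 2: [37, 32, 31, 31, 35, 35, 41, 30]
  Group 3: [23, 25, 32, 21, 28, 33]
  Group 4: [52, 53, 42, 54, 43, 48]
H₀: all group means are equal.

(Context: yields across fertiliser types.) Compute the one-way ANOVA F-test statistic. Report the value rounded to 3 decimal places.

Group means [25.91, 34.00, 27.00, 48.67], grand mean 32.613
SSB = Σnᵢ(x̄ᵢ−x̄)² = 2245.112; SSW = ΣΣ(x−x̄ᵢ)² = 604.242
MSB = 2245.112/3 = 748.3708; MSW = 604.242/27 = 22.3793
F = MSB/MSW = 33.4402
df = (3, 27)

test statistic = 33.440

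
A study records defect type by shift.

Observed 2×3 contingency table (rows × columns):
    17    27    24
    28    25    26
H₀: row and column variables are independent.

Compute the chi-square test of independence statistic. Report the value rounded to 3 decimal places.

test statistic = 2.034

Row totals [68, 79], col totals [45, 52, 50], n=147
χ² = (17−20.82)²/20.82 + (27−24.05)²/24.05 + (24−23.13)²/23.13 + (28−24.18)²/24.18 + (25−27.95)²/27.95 + (26−26.87)²/26.87 = 2.0341
df = 2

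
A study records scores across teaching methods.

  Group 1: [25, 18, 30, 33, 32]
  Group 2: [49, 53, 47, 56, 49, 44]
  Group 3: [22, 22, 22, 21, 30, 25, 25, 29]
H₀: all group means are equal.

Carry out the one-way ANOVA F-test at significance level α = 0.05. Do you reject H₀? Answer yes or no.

reject H₀: yes

Group means [27.60, 49.67, 24.50], grand mean 33.263
SSB = Σnᵢ(x̄ᵢ−x̄)² = 2389.151; SSW = ΣΣ(x−x̄ᵢ)² = 326.533
MSB = 2389.151/2 = 1194.5754; MSW = 326.533/16 = 20.4083
F = MSB/MSW = 58.5337
df = (2, 16)
p-value (upper-tail) = 0.00000
At α=0.05: p < α → reject H₀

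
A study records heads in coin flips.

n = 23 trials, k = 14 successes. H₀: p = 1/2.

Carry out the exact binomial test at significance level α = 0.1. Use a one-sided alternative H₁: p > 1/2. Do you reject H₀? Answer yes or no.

reject H₀: no

Exact binomial: n=23, k=14, p₀=1/2=0.5000
P(X≥14) from Σ C(n,i)·p₀^i·(1−p₀)^(n−i)
p-value (one-sided, H₁ greater) = 0.20244
At α=0.1: p ≥ α → fail to reject H₀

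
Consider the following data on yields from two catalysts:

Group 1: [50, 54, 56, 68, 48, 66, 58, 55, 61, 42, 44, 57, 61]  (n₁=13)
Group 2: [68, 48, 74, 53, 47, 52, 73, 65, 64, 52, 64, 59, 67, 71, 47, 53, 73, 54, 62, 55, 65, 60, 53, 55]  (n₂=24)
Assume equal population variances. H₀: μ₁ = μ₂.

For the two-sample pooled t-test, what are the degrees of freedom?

degrees of freedom = 35

df = n₁ + n₂ − 2 = 13 + 24 − 2 = 35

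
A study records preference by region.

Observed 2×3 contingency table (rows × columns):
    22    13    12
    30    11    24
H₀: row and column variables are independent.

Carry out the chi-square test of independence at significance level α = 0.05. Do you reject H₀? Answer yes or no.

Row totals [47, 65], col totals [52, 24, 36], n=112
χ² = (22−21.82)²/21.82 + (13−10.07)²/10.07 + (12−15.11)²/15.11 + (30−30.18)²/30.18 + (11−13.93)²/13.93 + (24−20.89)²/20.89 = 2.5710
df = 2
p-value (upper-tail) = 0.27651
At α=0.05: p ≥ α → fail to reject H₀

reject H₀: no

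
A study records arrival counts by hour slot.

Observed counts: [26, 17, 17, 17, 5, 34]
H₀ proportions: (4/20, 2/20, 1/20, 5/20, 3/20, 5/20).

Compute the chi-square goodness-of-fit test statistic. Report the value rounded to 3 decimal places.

test statistic = 39.144

n = 116; E_i = n·p_i = [23.20, 11.60, 5.80, 29.00, 17.40, 29.00]
χ² = (26−23.20)²/23.20 + (17−11.60)²/11.60 + (17−5.80)²/5.80 + (17−29.00)²/29.00 + (5−17.40)²/17.40 + (34−29.00)²/29.00 = 39.1437
df = 5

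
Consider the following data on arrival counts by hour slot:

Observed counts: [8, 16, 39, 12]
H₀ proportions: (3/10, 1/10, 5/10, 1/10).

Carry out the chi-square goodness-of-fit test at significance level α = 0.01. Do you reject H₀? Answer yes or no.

reject H₀: yes

n = 75; E_i = n·p_i = [22.50, 7.50, 37.50, 7.50]
χ² = (8−22.50)²/22.50 + (16−7.50)²/7.50 + (39−37.50)²/37.50 + (12−7.50)²/7.50 = 21.7378
df = 3
p-value (upper-tail) = 0.00007
At α=0.01: p < α → reject H₀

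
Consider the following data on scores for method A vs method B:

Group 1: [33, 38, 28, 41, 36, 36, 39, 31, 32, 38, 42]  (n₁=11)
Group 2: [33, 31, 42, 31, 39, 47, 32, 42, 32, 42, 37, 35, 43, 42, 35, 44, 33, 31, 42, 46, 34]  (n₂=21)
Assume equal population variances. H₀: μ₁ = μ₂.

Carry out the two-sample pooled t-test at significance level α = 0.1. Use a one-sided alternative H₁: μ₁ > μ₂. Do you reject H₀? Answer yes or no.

x̄₁=35.818, s₁=4.378, n₁=11
x̄₂=37.762, s₂=5.431, n₂=21
s_p² = [10·4.378² + 20·5.431²]/30 = 26.0482
SE = √(s_p²·(1/11+1/21)) = 1.8996
t = (35.818−37.762)/1.8996 = -1.0232
df = 30
p-value (one-sided, H₁ greater) = 0.84281
At α=0.1: p ≥ α → fail to reject H₀

reject H₀: no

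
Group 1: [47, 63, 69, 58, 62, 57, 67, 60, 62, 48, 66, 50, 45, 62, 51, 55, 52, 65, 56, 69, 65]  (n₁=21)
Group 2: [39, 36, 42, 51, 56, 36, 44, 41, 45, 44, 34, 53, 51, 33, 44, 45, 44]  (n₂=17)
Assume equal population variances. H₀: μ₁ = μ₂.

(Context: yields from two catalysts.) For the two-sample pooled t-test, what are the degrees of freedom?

degrees of freedom = 36

df = n₁ + n₂ − 2 = 21 + 17 − 2 = 36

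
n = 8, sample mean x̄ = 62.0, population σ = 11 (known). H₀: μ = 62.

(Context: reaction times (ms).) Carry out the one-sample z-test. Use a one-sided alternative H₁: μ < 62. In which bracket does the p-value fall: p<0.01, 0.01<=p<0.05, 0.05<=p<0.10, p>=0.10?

p-value bracket: p>=0.10

SE = σ/√n = 11/√8 = 3.8891
z = (x̄−μ₀)/SE = (62.0−62)/3.8891 = 0.0000
p-value (one-sided, H₁ less) = 0.50000
→ bracket: p>=0.10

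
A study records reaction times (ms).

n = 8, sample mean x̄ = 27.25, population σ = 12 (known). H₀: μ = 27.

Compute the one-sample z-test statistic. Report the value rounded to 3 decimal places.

test statistic = 0.059

SE = σ/√n = 12/√8 = 4.2426
z = (x̄−μ₀)/SE = (27.25−27)/4.2426 = 0.0589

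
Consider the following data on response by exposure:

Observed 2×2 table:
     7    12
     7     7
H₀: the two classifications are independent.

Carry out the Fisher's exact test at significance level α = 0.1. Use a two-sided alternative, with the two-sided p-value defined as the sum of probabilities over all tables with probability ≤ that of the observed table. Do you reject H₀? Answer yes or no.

reject H₀: no

Margins: r₁=19, r₂=14, c₁=14, c₂=19, n=33
p_obs = C(19,7)·C(14,7)/C(33,14); sum pmf over tables with pmf ≤ p_obs
p-value (two-sided) = 0.49694
At α=0.1: p ≥ α → fail to reject H₀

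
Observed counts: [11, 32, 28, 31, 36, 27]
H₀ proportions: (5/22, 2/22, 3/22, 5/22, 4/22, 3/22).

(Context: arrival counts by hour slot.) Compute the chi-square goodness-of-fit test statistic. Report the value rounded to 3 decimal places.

test statistic = 42.564

n = 165; E_i = n·p_i = [37.50, 15.00, 22.50, 37.50, 30.00, 22.50]
χ² = (11−37.50)²/37.50 + (32−15.00)²/15.00 + (28−22.50)²/22.50 + (31−37.50)²/37.50 + (36−30.00)²/30.00 + (27−22.50)²/22.50 = 42.5644
df = 5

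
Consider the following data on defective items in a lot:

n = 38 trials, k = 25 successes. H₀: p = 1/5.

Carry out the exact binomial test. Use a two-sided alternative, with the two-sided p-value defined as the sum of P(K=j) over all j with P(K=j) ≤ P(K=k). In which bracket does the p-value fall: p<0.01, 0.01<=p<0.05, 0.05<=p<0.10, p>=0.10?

Exact binomial: n=38, k=25, p₀=1/5=0.2000
P(X=j) = C(n,j)·p₀^j·(1−p₀)^(n−j); p = Σ P(X=j) over j with P(X=j) ≤ P(X=25)
p-value (two-sided) = 0.00000
→ bracket: p<0.01

p-value bracket: p<0.01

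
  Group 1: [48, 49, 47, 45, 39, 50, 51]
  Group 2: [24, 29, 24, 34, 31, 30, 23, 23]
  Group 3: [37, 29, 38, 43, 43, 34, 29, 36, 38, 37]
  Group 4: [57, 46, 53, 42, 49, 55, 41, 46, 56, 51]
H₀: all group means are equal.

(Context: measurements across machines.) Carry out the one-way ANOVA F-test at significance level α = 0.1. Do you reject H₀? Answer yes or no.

Group means [47.00, 27.25, 36.40, 49.60], grand mean 40.200
SSB = Σnᵢ(x̄ᵢ−x̄)² = 2693.300; SSW = ΣΣ(x−x̄ᵢ)² = 730.300
MSB = 2693.300/3 = 897.7667; MSW = 730.300/31 = 23.5581
F = MSB/MSW = 38.1087
df = (3, 31)
p-value (upper-tail) = 0.00000
At α=0.1: p < α → reject H₀

reject H₀: yes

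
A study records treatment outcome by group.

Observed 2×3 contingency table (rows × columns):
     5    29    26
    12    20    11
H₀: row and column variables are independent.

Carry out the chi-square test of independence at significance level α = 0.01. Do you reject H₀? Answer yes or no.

Row totals [60, 43], col totals [17, 49, 37], n=103
χ² = (5−9.90)²/9.90 + (29−28.54)²/28.54 + (26−21.55)²/21.55 + (12−7.10)²/7.10 + (20−20.46)²/20.46 + (11−15.45)²/15.45 = 8.0294
df = 2
p-value (upper-tail) = 0.01805
At α=0.01: p ≥ α → fail to reject H₀

reject H₀: no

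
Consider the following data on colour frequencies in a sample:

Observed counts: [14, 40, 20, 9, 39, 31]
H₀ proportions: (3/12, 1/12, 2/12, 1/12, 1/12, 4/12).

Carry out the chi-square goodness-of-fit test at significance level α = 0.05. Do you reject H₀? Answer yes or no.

n = 153; E_i = n·p_i = [38.25, 12.75, 25.50, 12.75, 12.75, 51.00]
χ² = (14−38.25)²/38.25 + (40−12.75)²/12.75 + (20−25.50)²/25.50 + (9−12.75)²/12.75 + (39−12.75)²/12.75 + (31−51.00)²/51.00 = 137.7908
df = 5
p-value (upper-tail) = 0.00000
At α=0.05: p < α → reject H₀

reject H₀: yes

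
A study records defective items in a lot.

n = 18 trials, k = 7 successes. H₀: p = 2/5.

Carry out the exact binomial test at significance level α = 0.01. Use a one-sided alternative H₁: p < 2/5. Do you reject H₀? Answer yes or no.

Exact binomial: n=18, k=7, p₀=2/5=0.4000
P(X≤7) from Σ C(n,i)·p₀^i·(1−p₀)^(n−i)
p-value (one-sided, H₁ less) = 0.56344
At α=0.01: p ≥ α → fail to reject H₀

reject H₀: no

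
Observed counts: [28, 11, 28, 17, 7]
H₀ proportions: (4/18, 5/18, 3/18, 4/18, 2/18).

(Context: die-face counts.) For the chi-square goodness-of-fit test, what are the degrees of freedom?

degrees of freedom = 4

df = k − 1 = 5 − 1 = 4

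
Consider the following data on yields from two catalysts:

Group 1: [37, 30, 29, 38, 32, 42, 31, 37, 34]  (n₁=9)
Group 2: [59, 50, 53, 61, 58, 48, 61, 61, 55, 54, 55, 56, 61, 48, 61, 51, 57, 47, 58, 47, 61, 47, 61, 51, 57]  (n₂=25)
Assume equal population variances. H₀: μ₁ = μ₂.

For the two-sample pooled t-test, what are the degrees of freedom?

degrees of freedom = 32

df = n₁ + n₂ − 2 = 9 + 25 − 2 = 32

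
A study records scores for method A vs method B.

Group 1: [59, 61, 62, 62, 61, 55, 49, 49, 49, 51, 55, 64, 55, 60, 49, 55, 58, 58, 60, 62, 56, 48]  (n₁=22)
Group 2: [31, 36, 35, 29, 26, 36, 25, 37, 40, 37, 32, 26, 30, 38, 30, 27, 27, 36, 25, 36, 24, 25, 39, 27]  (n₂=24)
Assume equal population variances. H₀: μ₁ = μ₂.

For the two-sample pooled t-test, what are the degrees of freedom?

df = n₁ + n₂ − 2 = 22 + 24 − 2 = 44

degrees of freedom = 44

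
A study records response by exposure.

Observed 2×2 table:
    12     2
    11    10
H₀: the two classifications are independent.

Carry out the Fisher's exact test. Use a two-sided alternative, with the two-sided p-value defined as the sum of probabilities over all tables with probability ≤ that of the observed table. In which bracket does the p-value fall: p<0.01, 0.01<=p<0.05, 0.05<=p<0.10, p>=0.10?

p-value bracket: 0.05<=p<0.10

Margins: r₁=14, r₂=21, c₁=23, c₂=12, n=35
p_obs = C(14,12)·C(21,11)/C(35,23); sum pmf over tables with pmf ≤ p_obs
p-value (two-sided) = 0.06973
→ bracket: 0.05<=p<0.10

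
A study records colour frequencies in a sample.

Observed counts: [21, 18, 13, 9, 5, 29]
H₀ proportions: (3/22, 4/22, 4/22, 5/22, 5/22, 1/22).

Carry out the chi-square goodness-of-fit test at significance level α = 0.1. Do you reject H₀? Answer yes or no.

reject H₀: yes

n = 95; E_i = n·p_i = [12.95, 17.27, 17.27, 21.59, 21.59, 4.32]
χ² = (21−12.95)²/12.95 + (18−17.27)²/17.27 + (13−17.27)²/17.27 + (9−21.59)²/21.59 + (5−21.59)²/21.59 + (29−4.32)²/4.32 = 167.2516
df = 5
p-value (upper-tail) = 0.00000
At α=0.1: p < α → reject H₀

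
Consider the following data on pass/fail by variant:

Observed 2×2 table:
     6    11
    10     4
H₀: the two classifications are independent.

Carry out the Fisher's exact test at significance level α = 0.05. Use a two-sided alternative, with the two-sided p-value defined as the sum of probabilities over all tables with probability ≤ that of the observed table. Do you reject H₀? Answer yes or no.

Margins: r₁=17, r₂=14, c₁=16, c₂=15, n=31
p_obs = C(17,6)·C(14,10)/C(31,16); sum pmf over tables with pmf ≤ p_obs
p-value (two-sided) = 0.07317
At α=0.05: p ≥ α → fail to reject H₀

reject H₀: no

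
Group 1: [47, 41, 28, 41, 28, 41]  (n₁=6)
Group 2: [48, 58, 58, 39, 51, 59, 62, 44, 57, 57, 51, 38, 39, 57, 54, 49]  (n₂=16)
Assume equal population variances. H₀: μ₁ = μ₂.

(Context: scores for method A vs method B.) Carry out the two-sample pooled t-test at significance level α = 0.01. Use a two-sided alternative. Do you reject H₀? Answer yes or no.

x̄₁=37.667, s₁=7.840, n₁=6
x̄₂=51.312, s₂=7.821, n₂=16
s_p² = [5·7.840² + 15·7.821²]/20 = 61.2385
SE = √(s_p²·(1/6+1/16)) = 3.7462
t = (37.667−51.312)/3.7462 = -3.6426
df = 20
p-value (two-sided) = 0.00162
At α=0.01: p < α → reject H₀

reject H₀: yes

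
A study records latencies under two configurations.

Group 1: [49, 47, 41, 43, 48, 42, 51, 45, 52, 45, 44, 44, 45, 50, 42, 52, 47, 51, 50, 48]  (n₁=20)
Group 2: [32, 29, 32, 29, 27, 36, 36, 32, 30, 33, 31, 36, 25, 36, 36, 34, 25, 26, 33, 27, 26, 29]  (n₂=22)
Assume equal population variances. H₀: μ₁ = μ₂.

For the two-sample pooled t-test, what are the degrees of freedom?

df = n₁ + n₂ − 2 = 20 + 22 − 2 = 40

degrees of freedom = 40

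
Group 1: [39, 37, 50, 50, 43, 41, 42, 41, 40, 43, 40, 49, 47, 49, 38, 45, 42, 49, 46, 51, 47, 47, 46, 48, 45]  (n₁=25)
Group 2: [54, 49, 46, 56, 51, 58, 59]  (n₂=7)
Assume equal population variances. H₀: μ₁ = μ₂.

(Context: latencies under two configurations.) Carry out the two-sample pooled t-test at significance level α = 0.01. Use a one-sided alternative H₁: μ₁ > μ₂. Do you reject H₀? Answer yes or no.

x̄₁=44.600, s₁=4.133, n₁=25
x̄₂=53.286, s₂=4.821, n₂=7
s_p² = [24·4.133² + 6·4.821²]/30 = 18.3143
SE = √(s_p²·(1/25+1/7)) = 1.8300
t = (44.600−53.286)/1.8300 = -4.7463
df = 30
p-value (one-sided, H₁ greater) = 0.99998
At α=0.01: p ≥ α → fail to reject H₀

reject H₀: no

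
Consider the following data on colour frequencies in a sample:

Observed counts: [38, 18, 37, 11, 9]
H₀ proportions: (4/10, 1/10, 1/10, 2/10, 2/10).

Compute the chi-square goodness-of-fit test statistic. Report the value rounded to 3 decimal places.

test statistic = 77.708

n = 113; E_i = n·p_i = [45.20, 11.30, 11.30, 22.60, 22.60]
χ² = (38−45.20)²/45.20 + (18−11.30)²/11.30 + (37−11.30)²/11.30 + (11−22.60)²/22.60 + (9−22.60)²/22.60 = 77.7080
df = 4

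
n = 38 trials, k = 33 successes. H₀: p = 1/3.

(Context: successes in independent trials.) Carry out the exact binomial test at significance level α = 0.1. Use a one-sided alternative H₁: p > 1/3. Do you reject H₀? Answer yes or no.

reject H₀: yes

Exact binomial: n=38, k=33, p₀=1/3=0.3333
P(X≥33) from Σ C(n,i)·p₀^i·(1−p₀)^(n−i)
p-value (one-sided, H₁ greater) = 0.00000
At α=0.1: p < α → reject H₀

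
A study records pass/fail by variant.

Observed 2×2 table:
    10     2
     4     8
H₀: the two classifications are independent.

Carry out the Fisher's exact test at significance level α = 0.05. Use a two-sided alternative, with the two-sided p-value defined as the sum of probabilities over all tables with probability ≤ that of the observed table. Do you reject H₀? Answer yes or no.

reject H₀: yes

Margins: r₁=12, r₂=12, c₁=14, c₂=10, n=24
p_obs = C(12,10)·C(12,4)/C(24,14); sum pmf over tables with pmf ≤ p_obs
p-value (two-sided) = 0.03607
At α=0.05: p < α → reject H₀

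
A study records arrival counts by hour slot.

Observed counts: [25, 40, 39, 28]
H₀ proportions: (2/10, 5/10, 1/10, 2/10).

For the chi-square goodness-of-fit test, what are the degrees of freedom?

df = k − 1 = 4 − 1 = 3

degrees of freedom = 3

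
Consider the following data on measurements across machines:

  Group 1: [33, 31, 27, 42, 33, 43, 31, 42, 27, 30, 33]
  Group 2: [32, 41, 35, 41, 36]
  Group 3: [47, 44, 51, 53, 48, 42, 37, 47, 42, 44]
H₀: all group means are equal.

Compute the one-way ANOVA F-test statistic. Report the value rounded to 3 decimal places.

test statistic = 14.043

Group means [33.82, 37.00, 45.50], grand mean 38.923
SSB = Σnᵢ(x̄ᵢ−x̄)² = 737.710; SSW = ΣΣ(x−x̄ᵢ)² = 604.136
MSB = 737.710/2 = 368.8549; MSW = 604.136/23 = 26.2668
F = MSB/MSW = 14.0426
df = (2, 23)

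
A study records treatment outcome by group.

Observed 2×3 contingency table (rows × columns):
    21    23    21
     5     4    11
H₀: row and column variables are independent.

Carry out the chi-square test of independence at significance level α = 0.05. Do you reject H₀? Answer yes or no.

Row totals [65, 20], col totals [26, 27, 32], n=85
χ² = (21−19.88)²/19.88 + (23−20.65)²/20.65 + (21−24.47)²/24.47 + (5−6.12)²/6.12 + (4−6.35)²/6.35 + (11−7.53)²/7.53 = 3.4986
df = 2
p-value (upper-tail) = 0.17390
At α=0.05: p ≥ α → fail to reject H₀

reject H₀: no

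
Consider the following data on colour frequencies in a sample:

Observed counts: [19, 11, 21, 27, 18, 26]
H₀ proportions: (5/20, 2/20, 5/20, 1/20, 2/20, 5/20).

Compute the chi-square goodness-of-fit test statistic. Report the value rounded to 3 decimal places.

n = 122; E_i = n·p_i = [30.50, 12.20, 30.50, 6.10, 12.20, 30.50]
χ² = (19−30.50)²/30.50 + (11−12.20)²/12.20 + (21−30.50)²/30.50 + (27−6.10)²/6.10 + (18−12.20)²/12.20 + (26−30.50)²/30.50 = 82.4426
df = 5

test statistic = 82.443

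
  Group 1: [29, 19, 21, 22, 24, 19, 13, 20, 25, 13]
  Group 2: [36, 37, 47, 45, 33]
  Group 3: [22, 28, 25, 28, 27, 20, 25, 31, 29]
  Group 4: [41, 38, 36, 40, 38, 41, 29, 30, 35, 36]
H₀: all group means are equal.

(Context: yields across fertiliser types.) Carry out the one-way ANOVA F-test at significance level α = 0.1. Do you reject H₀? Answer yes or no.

Group means [20.50, 39.60, 26.11, 36.40], grand mean 29.471
SSB = Σnᵢ(x̄ᵢ−x̄)² = 1899.482; SSW = ΣΣ(x−x̄ᵢ)² = 626.989
MSB = 1899.482/3 = 633.1606; MSW = 626.989/30 = 20.8996
F = MSB/MSW = 30.2953
df = (3, 30)
p-value (upper-tail) = 0.00000
At α=0.1: p < α → reject H₀

reject H₀: yes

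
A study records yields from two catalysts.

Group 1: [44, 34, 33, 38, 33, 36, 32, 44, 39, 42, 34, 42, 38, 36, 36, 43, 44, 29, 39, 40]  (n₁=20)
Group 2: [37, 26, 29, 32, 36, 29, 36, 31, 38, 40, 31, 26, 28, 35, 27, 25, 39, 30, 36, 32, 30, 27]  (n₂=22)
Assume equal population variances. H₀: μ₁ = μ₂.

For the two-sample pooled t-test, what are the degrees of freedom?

degrees of freedom = 40

df = n₁ + n₂ − 2 = 20 + 22 − 2 = 40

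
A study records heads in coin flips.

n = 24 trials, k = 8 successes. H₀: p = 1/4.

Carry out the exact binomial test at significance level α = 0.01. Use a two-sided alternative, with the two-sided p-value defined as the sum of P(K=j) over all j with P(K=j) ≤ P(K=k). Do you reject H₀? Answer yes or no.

reject H₀: no

Exact binomial: n=24, k=8, p₀=1/4=0.2500
P(X=j) = C(n,j)·p₀^j·(1−p₀)^(n−j); p = Σ P(X=j) over j with P(X=j) ≤ P(X=8)
p-value (two-sided) = 0.34881
At α=0.01: p ≥ α → fail to reject H₀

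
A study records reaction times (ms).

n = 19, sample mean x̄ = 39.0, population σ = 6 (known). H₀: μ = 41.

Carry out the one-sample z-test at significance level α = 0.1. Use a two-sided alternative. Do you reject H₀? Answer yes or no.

reject H₀: no

SE = σ/√n = 6/√19 = 1.3765
z = (x̄−μ₀)/SE = (39.0−41)/1.3765 = -1.4530
p-value (two-sided) = 0.14623
At α=0.1: p ≥ α → fail to reject H₀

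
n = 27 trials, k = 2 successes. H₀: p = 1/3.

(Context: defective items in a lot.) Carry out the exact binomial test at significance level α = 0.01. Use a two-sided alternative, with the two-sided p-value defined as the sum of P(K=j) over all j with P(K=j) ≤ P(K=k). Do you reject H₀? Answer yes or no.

Exact binomial: n=27, k=2, p₀=1/3=0.3333
P(X=j) = C(n,j)·p₀^j·(1−p₀)^(n−j); p = Σ P(X=j) over j with P(X=j) ≤ P(X=2)
p-value (two-sided) = 0.00334
At α=0.01: p < α → reject H₀

reject H₀: yes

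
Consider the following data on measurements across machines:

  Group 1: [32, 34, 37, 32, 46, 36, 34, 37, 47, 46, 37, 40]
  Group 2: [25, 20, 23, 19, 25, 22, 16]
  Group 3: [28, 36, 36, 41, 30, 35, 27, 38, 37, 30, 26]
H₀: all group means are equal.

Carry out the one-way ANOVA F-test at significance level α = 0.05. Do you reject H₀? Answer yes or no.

Group means [38.17, 21.43, 33.09], grand mean 32.400
SSB = Σnᵢ(x̄ᵢ−x̄)² = 1246.910; SSW = ΣΣ(x−x̄ᵢ)² = 644.290
MSB = 1246.910/2 = 623.4550; MSW = 644.290/27 = 23.8626
F = MSB/MSW = 26.1269
df = (2, 27)
p-value (upper-tail) = 0.00000
At α=0.05: p < α → reject H₀

reject H₀: yes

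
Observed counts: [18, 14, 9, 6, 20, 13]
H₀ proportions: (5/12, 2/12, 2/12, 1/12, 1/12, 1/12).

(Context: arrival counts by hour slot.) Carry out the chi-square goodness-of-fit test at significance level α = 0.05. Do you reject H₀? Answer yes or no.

reject H₀: yes

n = 80; E_i = n·p_i = [33.33, 13.33, 13.33, 6.67, 6.67, 6.67]
χ² = (18−33.33)²/33.33 + (14−13.33)²/13.33 + (9−13.33)²/13.33 + (6−6.67)²/6.67 + (20−6.67)²/6.67 + (13−6.67)²/6.67 = 41.2450
df = 5
p-value (upper-tail) = 0.00000
At α=0.05: p < α → reject H₀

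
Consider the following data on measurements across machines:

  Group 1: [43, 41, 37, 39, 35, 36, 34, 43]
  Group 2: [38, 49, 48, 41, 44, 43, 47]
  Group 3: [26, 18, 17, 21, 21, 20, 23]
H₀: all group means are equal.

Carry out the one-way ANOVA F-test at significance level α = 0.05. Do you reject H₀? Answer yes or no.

reject H₀: yes

Group means [38.50, 44.29, 20.86], grand mean 34.727
SSB = Σnᵢ(x̄ᵢ−x̄)² = 2100.078; SSW = ΣΣ(x−x̄ᵢ)² = 238.286
MSB = 2100.078/2 = 1050.0390; MSW = 238.286/19 = 12.5414
F = MSB/MSW = 83.7261
df = (2, 19)
p-value (upper-tail) = 0.00000
At α=0.05: p < α → reject H₀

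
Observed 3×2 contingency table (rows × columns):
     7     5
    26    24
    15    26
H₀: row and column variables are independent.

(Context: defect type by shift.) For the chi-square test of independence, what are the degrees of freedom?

df = (r−1)(c−1) = (3−1)·(2−1) = 2

degrees of freedom = 2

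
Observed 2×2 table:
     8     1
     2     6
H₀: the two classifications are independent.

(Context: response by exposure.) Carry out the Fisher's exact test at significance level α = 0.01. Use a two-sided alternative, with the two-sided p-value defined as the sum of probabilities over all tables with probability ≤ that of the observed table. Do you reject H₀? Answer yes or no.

Margins: r₁=9, r₂=8, c₁=10, c₂=7, n=17
p_obs = C(9,8)·C(8,2)/C(17,10); sum pmf over tables with pmf ≤ p_obs
p-value (two-sided) = 0.01522
At α=0.01: p ≥ α → fail to reject H₀

reject H₀: no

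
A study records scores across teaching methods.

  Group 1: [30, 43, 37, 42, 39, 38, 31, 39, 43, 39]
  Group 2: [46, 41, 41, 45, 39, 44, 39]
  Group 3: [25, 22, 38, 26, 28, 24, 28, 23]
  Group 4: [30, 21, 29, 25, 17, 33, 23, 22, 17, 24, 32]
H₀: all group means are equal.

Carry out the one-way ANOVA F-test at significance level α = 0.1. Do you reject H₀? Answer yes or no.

reject H₀: yes

Group means [38.10, 42.14, 26.75, 24.82], grand mean 32.306
SSB = Σnᵢ(x̄ᵢ−x̄)² = 1876.745; SSW = ΣΣ(x−x̄ᵢ)² = 720.894
MSB = 1876.745/3 = 625.5818; MSW = 720.894/32 = 22.5279
F = MSB/MSW = 27.7692
df = (3, 32)
p-value (upper-tail) = 0.00000
At α=0.1: p < α → reject H₀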